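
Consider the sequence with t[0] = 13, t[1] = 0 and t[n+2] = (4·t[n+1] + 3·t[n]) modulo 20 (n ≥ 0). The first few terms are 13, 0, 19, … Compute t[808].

9

Computing terms: t[0] = 13,  t[1] = 0,  t[2] = 19,  t[3] = 16,  t[4] = 1,  t[5] = 12,  t[6] = 11,  t[7] = 0,  t[8] = 13,  t[9] = 12,  t[10] = 7,  t[11] = 4,  t[12] = 17,  t[13] = 0,  t[14] = 11,  t[15] = 4,  t[16] = 9,  t[17] = 8,  t[18] = 19,  t[19] = 0,  t[20] = 17,  t[21] = 8,  t[22] = 3,  t[23] = 16,  t[24] = 13,  t[25] = 0.
Since (t[24], t[25]) = (t[0], t[1]) = (13, 0) (two consecutive terms determine the rest), the sequence is periodic with period 24.
So t[808] = t[0 + ((808-0) mod 24)] = t[16] = 9.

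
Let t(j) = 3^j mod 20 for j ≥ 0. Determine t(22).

9

t(0) = 1,  t(1) = 3,  t(2) = 9,  t(3) = 7,  t(4) = 1.
The sequence repeats with period 4.
So t(22) = t(0 + ((22-0) mod 4)) = t(2) = 9.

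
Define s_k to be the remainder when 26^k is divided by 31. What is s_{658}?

5

Computing terms: s_0 = 1, s_1 = 26, s_2 = 25, s_3 = 30, s_4 = 5, s_5 = 6, s_6 = 1.
Since s_6 = s_0 = 1, the sequence is periodic with period 6.
(658 - 0) mod 6 = 4, so s_{658} = s_4 = 5.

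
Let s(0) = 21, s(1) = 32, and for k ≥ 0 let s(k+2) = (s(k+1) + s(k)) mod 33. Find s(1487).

23

Listing terms: s(0) = 21, s(1) = 32, s(2) = 20, s(3) = 19, s(4) = 6, s(5) = 25, s(6) = 31, s(7) = 23, s(8) = 21, s(9) = 11, s(10) = 32, s(11) = 10, s(12) = 9, s(13) = 19, s(14) = 28, s(15) = 14, s(16) = 9, s(17) = 23, s(18) = 32, s(19) = 22, s(20) = 21, s(21) = 10, s(22) = 31, s(23) = 8, s(24) = 6, s(25) = 14, s(26) = 20, s(27) = 1, s(28) = 21, s(29) = 22, s(30) = 10, s(31) = 32, s(32) = 9, s(33) = 8, s(34) = 17, s(35) = 25, s(36) = 9, s(37) = 1, s(38) = 10, s(39) = 11, s(40) = 21, s(41) = 32.
Since (s(40), s(41)) = (s(0), s(1)) = (21, 32) (two consecutive terms determine the rest), the sequence is periodic with period 40.
(1487 - 0) mod 40 = 7, so s(1487) = s(7) = 23.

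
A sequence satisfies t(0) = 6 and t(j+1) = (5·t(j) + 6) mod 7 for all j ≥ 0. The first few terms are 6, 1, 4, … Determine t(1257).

5

Listing terms: t(0) = 6,  t(1) = 1,  t(2) = 4,  t(3) = 5,  t(4) = 3,  t(5) = 0,  t(6) = 6.
Since t(6) = t(0) = 6, the sequence is periodic with period 6.
(1257 - 0) mod 6 = 3, so t(1257) = t(3) = 5.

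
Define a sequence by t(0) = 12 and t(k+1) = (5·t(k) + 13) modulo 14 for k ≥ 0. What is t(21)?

t(0) = 12, t(1) = 3, t(2) = 0, t(3) = 13, t(4) = 8, t(5) = 11, t(6) = 12.
Since t(6) = t(0) = 12, the sequence is periodic with period 6.
So t(21) = t(0 + ((21-0) mod 6)) = t(3) = 13.

13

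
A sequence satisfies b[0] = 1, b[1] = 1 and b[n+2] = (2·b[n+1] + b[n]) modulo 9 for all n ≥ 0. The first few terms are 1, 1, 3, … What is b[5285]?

Computing terms: b[0] = 1; b[1] = 1; b[2] = 3; b[3] = 7; b[4] = 8; b[5] = 5; b[6] = 0; b[7] = 5; b[8] = 1; b[9] = 7; b[10] = 6; b[11] = 1; b[12] = 8; b[13] = 8; b[14] = 6; b[15] = 2; b[16] = 1; b[17] = 4; b[18] = 0; b[19] = 4; b[20] = 8; b[21] = 2; b[22] = 3; b[23] = 8; b[24] = 1; b[25] = 1.
The sequence repeats with period 24.
(5285 - 0) mod 24 = 5, so b[5285] = b[5] = 5.

5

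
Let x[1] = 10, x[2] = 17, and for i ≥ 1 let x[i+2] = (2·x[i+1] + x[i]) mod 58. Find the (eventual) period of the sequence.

20

We have x[1] = 10,  x[2] = 17,  x[3] = 44,  x[4] = 47,  x[5] = 22,  x[6] = 33,  x[7] = 30,  x[8] = 35,  x[9] = 42,  x[10] = 3,  x[11] = 48,  x[12] = 41,  x[13] = 14,  x[14] = 11,  x[15] = 36,  x[16] = 25,  x[17] = 28,  x[18] = 23,  x[19] = 16,  x[20] = 55,  x[21] = 10,  x[22] = 17.
The sequence repeats with period 20.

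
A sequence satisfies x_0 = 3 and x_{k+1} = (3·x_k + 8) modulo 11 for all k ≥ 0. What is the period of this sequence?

x_0 = 3,  x_1 = 6,  x_2 = 4,  x_3 = 9,  x_4 = 2,  x_5 = 3.
Since x_5 = x_0 = 3, the sequence is periodic with period 5.

5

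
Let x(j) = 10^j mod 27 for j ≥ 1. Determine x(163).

10

x(1) = 10,  x(2) = 19,  x(3) = 1,  x(4) = 10.
Since x(4) = x(1) = 10, the sequence is periodic with period 3.
(163 - 1) mod 3 = 0, so x(163) = x(1) = 10.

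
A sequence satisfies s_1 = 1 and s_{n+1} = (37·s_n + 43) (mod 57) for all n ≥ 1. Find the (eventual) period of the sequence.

6

s_1 = 1; s_2 = 23; s_3 = 39; s_4 = 4; s_5 = 20; s_6 = 42; s_7 = 1.
Since s_7 = s_1 = 1, the sequence is periodic with period 6.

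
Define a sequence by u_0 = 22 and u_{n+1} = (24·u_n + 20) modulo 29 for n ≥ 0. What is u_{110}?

18

Computing terms: u_0 = 22, u_1 = 26, u_2 = 6, u_3 = 19, u_4 = 12, u_5 = 18, u_6 = 17, u_7 = 22.
Since u_7 = u_0 = 22, the sequence is periodic with period 7.
(110 - 0) mod 7 = 5, so u_{110} = u_5 = 18.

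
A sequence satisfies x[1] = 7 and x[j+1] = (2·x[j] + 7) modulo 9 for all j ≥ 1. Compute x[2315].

x[1] = 7,  x[2] = 3,  x[3] = 4,  x[4] = 6,  x[5] = 1,  x[6] = 0,  x[7] = 7.
Since x[7] = x[1] = 7, the sequence is periodic with period 6.
So x[2315] = x[1 + ((2315-1) mod 6)] = x[5] = 1.

1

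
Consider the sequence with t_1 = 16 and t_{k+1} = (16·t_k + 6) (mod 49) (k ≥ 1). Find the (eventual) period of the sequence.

Listing terms: t_1 = 16,  t_2 = 17,  t_3 = 33,  t_4 = 44,  t_5 = 24,  t_6 = 47,  t_7 = 23,  t_8 = 31,  t_9 = 12,  t_{10} = 2,  t_{11} = 38,  t_{12} = 26,  t_{13} = 30,  t_{14} = 45,  t_{15} = 40,  t_{16} = 9,  t_{17} = 3,  t_{18} = 5,  t_{19} = 37,  t_{20} = 10,  t_{21} = 19,  t_{22} = 16.
The sequence repeats with period 21.

21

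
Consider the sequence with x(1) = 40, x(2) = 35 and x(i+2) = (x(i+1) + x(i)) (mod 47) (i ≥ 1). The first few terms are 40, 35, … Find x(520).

23

Listing terms: x(1) = 40; x(2) = 35; x(3) = 28; x(4) = 16; x(5) = 44; x(6) = 13; x(7) = 10; x(8) = 23; x(9) = 33; x(10) = 9; x(11) = 42; x(12) = 4; x(13) = 46; x(14) = 3; x(15) = 2; x(16) = 5; x(17) = 7; x(18) = 12; x(19) = 19; x(20) = 31; x(21) = 3; x(22) = 34; x(23) = 37; x(24) = 24; x(25) = 14; x(26) = 38; x(27) = 5; x(28) = 43; x(29) = 1; x(30) = 44; x(31) = 45; x(32) = 42; x(33) = 40; x(34) = 35.
Since (x(33), x(34)) = (x(1), x(2)) = (40, 35) (two consecutive terms determine the rest), the sequence is periodic with period 32.
(520 - 1) mod 32 = 7, so x(520) = x(8) = 23.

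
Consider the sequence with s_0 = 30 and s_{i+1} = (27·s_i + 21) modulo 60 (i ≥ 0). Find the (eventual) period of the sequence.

4

We have s_0 = 30, s_1 = 51, s_2 = 18, s_3 = 27, s_4 = 30.
Since s_4 = s_0 = 30, the sequence is periodic with period 4.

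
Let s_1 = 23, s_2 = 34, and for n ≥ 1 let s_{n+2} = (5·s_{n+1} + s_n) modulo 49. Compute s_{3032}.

Listing terms: s_1 = 23, s_2 = 34, s_3 = 46, s_4 = 19, s_5 = 43, s_6 = 38, s_7 = 37, s_8 = 27, s_9 = 25, s_{10} = 5, s_{11} = 1, s_{12} = 10, s_{13} = 2, s_{14} = 20, s_{15} = 4, s_{16} = 40, s_{17} = 8, s_{18} = 31, s_{19} = 16, s_{20} = 13, s_{21} = 32, s_{22} = 26, s_{23} = 15, s_{24} = 3, s_{25} = 30, s_{26} = 6, s_{27} = 11, s_{28} = 12, s_{29} = 22, s_{30} = 24, s_{31} = 44, s_{32} = 48, s_{33} = 39, s_{34} = 47, s_{35} = 29, s_{36} = 45, s_{37} = 9, s_{38} = 41, s_{39} = 18, s_{40} = 33, s_{41} = 36, s_{42} = 17, s_{43} = 23, s_{44} = 34.
The sequence repeats with period 42.
So s_{3032} = s_{1 + ((3032-1) mod 42)} = s_8 = 27.

27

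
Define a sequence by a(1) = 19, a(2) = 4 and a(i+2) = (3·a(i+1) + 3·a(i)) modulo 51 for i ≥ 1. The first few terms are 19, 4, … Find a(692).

15

Computing terms: a(1) = 19; a(2) = 4; a(3) = 18; a(4) = 15; a(5) = 48; a(6) = 36; a(7) = 48; a(8) = 48; a(9) = 33; a(10) = 39; a(11) = 12; a(12) = 0; a(13) = 36; a(14) = 6; a(15) = 24; a(16) = 39; a(17) = 36; a(18) = 21; a(19) = 18; a(20) = 15.
Since (a(19), a(20)) = (a(3), a(4)) = (18, 15) (two consecutive terms determine the rest), the sequence is eventually periodic: after a pre-period of length 2 it cycles with period 16.
For i ≥ 3, a(i) depends only on (i - 3) mod 16. (692 - 3) mod 16 = 1, so a(692) = a(4) = 15.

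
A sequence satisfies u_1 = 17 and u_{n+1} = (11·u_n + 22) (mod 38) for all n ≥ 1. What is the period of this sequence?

3

Computing terms: u_1 = 17,  u_2 = 19,  u_3 = 3,  u_4 = 17.
The sequence repeats with period 3.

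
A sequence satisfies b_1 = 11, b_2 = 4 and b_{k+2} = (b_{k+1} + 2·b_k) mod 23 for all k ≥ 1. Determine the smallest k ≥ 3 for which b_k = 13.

We have b_1 = 11, b_2 = 4, b_3 = 3, b_4 = 11, b_5 = 17, b_6 = 16, b_7 = 4, b_8 = 13, b_9 = 21, b_{10} = 1, b_{11} = 20, b_{12} = 22, b_{13} = 16, b_{14} = 14, b_{15} = 0, b_{16} = 5, b_{17} = 5, b_{18} = 15, b_{19} = 2, b_{20} = 9, b_{21} = 13, b_{22} = 8, b_{23} = 11, b_{24} = 4.
Since (b_{23}, b_{24}) = (b_1, b_2) = (11, 4) (two consecutive terms determine the rest), the sequence is periodic with period 22.
The value 13 first appears (with k ≥ 3) at b_8.

8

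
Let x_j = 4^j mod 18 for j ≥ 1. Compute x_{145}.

4

Listing terms: x_1 = 4,  x_2 = 16,  x_3 = 10,  x_4 = 4.
The sequence repeats with period 3.
(145 - 1) mod 3 = 0, so x_{145} = x_1 = 4.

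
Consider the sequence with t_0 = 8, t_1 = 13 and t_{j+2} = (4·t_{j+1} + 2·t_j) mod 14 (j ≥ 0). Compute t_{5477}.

Computing terms: t_0 = 8, t_1 = 13, t_2 = 12, t_3 = 4, t_4 = 12, t_5 = 0, t_6 = 10, t_7 = 12, t_8 = 12, t_9 = 2, t_{10} = 4, t_{11} = 6, t_{12} = 4, t_{13} = 0, t_{14} = 8, t_{15} = 4, t_{16} = 4, t_{17} = 10, t_{18} = 6, t_{19} = 2, t_{20} = 6, t_{21} = 0, t_{22} = 12, t_{23} = 6, t_{24} = 6, t_{25} = 8, t_{26} = 2, t_{27} = 10, t_{28} = 2, t_{29} = 0, t_{30} = 4, t_{31} = 2, t_{32} = 2, t_{33} = 12, t_{34} = 10, t_{35} = 8, t_{36} = 10, t_{37} = 0, t_{38} = 6, t_{39} = 10, t_{40} = 10, t_{41} = 4, t_{42} = 8, t_{43} = 12, t_{44} = 8, t_{45} = 0, t_{46} = 2, t_{47} = 8, t_{48} = 8, t_{49} = 6, t_{50} = 12, t_{51} = 4.
Since (t_{50}, t_{51}) = (t_2, t_3) = (12, 4) (two consecutive terms determine the rest), the sequence is eventually periodic: after a pre-period of length 2 it cycles with period 48.
For j ≥ 2, t_j depends only on (j - 2) mod 48. (5477 - 2) mod 48 = 3, so t_{5477} = t_5 = 0.

0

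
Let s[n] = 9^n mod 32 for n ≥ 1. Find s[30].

Computing terms: s[1] = 9; s[2] = 17; s[3] = 25; s[4] = 1; s[5] = 9.
The sequence repeats with period 4.
(30 - 1) mod 4 = 1, so s[30] = s[2] = 17.

17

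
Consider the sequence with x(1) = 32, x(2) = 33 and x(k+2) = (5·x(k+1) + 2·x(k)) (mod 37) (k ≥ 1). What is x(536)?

5

We have x(1) = 32,  x(2) = 33,  x(3) = 7,  x(4) = 27,  x(5) = 1,  x(6) = 22,  x(7) = 1,  x(8) = 12,  x(9) = 25,  x(10) = 1,  x(11) = 18,  x(12) = 18,  x(13) = 15,  x(14) = 0,  x(15) = 30,  x(16) = 2,  x(17) = 33,  x(18) = 21,  x(19) = 23,  x(20) = 9,  x(21) = 17,  x(22) = 29,  x(23) = 31,  x(24) = 28,  x(25) = 17,  x(26) = 30,  x(27) = 36,  x(28) = 18,  x(29) = 14,  x(30) = 32,  x(31) = 3,  x(32) = 5,  x(33) = 31,  x(34) = 17,  x(35) = 36,  x(36) = 29,  x(37) = 32,  x(38) = 33.
Since (x(37), x(38)) = (x(1), x(2)) = (32, 33) (two consecutive terms determine the rest), the sequence is periodic with period 36.
(536 - 1) mod 36 = 31, so x(536) = x(32) = 5.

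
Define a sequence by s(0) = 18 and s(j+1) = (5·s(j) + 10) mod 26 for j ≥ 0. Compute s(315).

12

Computing terms: s(0) = 18, s(1) = 22, s(2) = 16, s(3) = 12, s(4) = 18.
The sequence repeats with period 4.
So s(315) = s(0 + ((315-0) mod 4)) = s(3) = 12.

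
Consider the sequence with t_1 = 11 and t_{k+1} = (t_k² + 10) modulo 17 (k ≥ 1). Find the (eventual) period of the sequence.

We have t_1 = 11, t_2 = 12, t_3 = 1, t_4 = 11.
The sequence repeats with period 3.

3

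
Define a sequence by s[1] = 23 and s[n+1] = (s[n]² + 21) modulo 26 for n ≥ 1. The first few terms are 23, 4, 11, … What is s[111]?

11

Listing terms: s[1] = 23; s[2] = 4; s[3] = 11; s[4] = 12; s[5] = 9; s[6] = 24; s[7] = 25; s[8] = 22; s[9] = 11.
Since s[9] = s[3] = 11, the sequence is eventually periodic: after a pre-period of length 2 it cycles with period 6.
For n ≥ 3, s[n] depends only on (n - 3) mod 6. (111 - 3) mod 6 = 0, so s[111] = s[3] = 11.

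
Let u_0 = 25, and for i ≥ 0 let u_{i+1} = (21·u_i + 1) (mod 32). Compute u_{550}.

19

Listing terms: u_0 = 25, u_1 = 14, u_2 = 7, u_3 = 20, u_4 = 5, u_5 = 10, u_6 = 19, u_7 = 16, u_8 = 17, u_9 = 6, u_{10} = 31, u_{11} = 12, u_{12} = 29, u_{13} = 2, u_{14} = 11, u_{15} = 8, u_{16} = 9, u_{17} = 30, u_{18} = 23, u_{19} = 4, u_{20} = 21, u_{21} = 26, u_{22} = 3, u_{23} = 0, u_{24} = 1, u_{25} = 22, u_{26} = 15, u_{27} = 28, u_{28} = 13, u_{29} = 18, u_{30} = 27, u_{31} = 24, u_{32} = 25.
Since u_{32} = u_0 = 25, the sequence is periodic with period 32.
So u_{550} = u_{0 + ((550-0) mod 32)} = u_6 = 19.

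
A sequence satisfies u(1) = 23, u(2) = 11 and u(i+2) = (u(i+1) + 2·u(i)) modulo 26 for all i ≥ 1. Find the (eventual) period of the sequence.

12

Computing terms: u(1) = 23,  u(2) = 11,  u(3) = 5,  u(4) = 1,  u(5) = 11,  u(6) = 13,  u(7) = 9,  u(8) = 9,  u(9) = 1,  u(10) = 19,  u(11) = 21,  u(12) = 7,  u(13) = 23,  u(14) = 11.
The sequence repeats with period 12.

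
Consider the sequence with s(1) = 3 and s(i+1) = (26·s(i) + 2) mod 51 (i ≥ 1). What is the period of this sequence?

Computing terms: s(1) = 3,  s(2) = 29,  s(3) = 42,  s(4) = 23,  s(5) = 39,  s(6) = 47,  s(7) = 0,  s(8) = 2,  s(9) = 3.
The sequence repeats with period 8.

8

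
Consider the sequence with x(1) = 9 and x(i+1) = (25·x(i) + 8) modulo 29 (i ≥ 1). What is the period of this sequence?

7

x(1) = 9,  x(2) = 1,  x(3) = 4,  x(4) = 21,  x(5) = 11,  x(6) = 22,  x(7) = 7,  x(8) = 9.
Since x(8) = x(1) = 9, the sequence is periodic with period 7.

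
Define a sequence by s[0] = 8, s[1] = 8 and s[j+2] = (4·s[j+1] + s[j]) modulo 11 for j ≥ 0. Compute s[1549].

9

Listing terms: s[0] = 8, s[1] = 8, s[2] = 7, s[3] = 3, s[4] = 8, s[5] = 2, s[6] = 5, s[7] = 0, s[8] = 5, s[9] = 9, s[10] = 8, s[11] = 8.
Since (s[10], s[11]) = (s[0], s[1]) = (8, 8) (two consecutive terms determine the rest), the sequence is periodic with period 10.
So s[1549] = s[0 + ((1549-0) mod 10)] = s[9] = 9.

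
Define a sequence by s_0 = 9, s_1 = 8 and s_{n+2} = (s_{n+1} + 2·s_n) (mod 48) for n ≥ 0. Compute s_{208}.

Computing terms: s_0 = 9; s_1 = 8; s_2 = 26; s_3 = 42; s_4 = 46; s_5 = 34; s_6 = 30; s_7 = 2; s_8 = 14; s_9 = 18; s_{10} = 46; s_{11} = 34.
Since (s_{10}, s_{11}) = (s_4, s_5) = (46, 34) (two consecutive terms determine the rest), the sequence is eventually periodic: after a pre-period of length 4 it cycles with period 6.
For n ≥ 4, s_n depends only on (n - 4) mod 6. (208 - 4) mod 6 = 0, so s_{208} = s_4 = 46.

46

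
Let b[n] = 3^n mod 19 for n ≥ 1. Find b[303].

12

b[1] = 3,  b[2] = 9,  b[3] = 8,  b[4] = 5,  b[5] = 15,  b[6] = 7,  b[7] = 2,  b[8] = 6,  b[9] = 18,  b[10] = 16,  b[11] = 10,  b[12] = 11,  b[13] = 14,  b[14] = 4,  b[15] = 12,  b[16] = 17,  b[17] = 13,  b[18] = 1,  b[19] = 3.
The sequence repeats with period 18.
(303 - 1) mod 18 = 14, so b[303] = b[15] = 12.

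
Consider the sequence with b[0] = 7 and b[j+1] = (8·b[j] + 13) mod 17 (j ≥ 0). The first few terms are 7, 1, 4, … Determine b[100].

We have b[0] = 7; b[1] = 1; b[2] = 4; b[3] = 11; b[4] = 16; b[5] = 5; b[6] = 2; b[7] = 12; b[8] = 7.
Since b[8] = b[0] = 7, the sequence is periodic with period 8.
So b[100] = b[0 + ((100-0) mod 8)] = b[4] = 16.

16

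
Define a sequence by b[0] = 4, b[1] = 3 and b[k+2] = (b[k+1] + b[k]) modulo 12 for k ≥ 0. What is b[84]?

Listing terms: b[0] = 4; b[1] = 3; b[2] = 7; b[3] = 10; b[4] = 5; b[5] = 3; b[6] = 8; b[7] = 11; b[8] = 7; b[9] = 6; b[10] = 1; b[11] = 7; b[12] = 8; b[13] = 3; b[14] = 11; b[15] = 2; b[16] = 1; b[17] = 3; b[18] = 4; b[19] = 7; b[20] = 11; b[21] = 6; b[22] = 5; b[23] = 11; b[24] = 4; b[25] = 3.
Since (b[24], b[25]) = (b[0], b[1]) = (4, 3) (two consecutive terms determine the rest), the sequence is periodic with period 24.
So b[84] = b[0 + ((84-0) mod 24)] = b[12] = 8.

8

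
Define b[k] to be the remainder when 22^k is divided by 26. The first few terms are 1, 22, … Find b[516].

14

We have b[0] = 1, b[1] = 22, b[2] = 16, b[3] = 14, b[4] = 22.
Since b[4] = b[1] = 22, the sequence is eventually periodic: after a pre-period of length 1 it cycles with period 3.
For k ≥ 1, b[k] depends only on (k - 1) mod 3. (516 - 1) mod 3 = 2, so b[516] = b[3] = 14.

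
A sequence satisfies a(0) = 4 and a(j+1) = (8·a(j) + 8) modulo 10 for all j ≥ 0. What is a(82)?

We have a(0) = 4,  a(1) = 0,  a(2) = 8,  a(3) = 2,  a(4) = 4.
The sequence repeats with period 4.
So a(82) = a(0 + ((82-0) mod 4)) = a(2) = 8.

8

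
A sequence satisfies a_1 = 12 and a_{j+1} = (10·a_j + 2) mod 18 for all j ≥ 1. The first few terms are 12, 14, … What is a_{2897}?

Listing terms: a_1 = 12; a_2 = 14; a_3 = 16; a_4 = 0; a_5 = 2; a_6 = 4; a_7 = 6; a_8 = 8; a_9 = 10; a_{10} = 12.
Since a_{10} = a_1 = 12, the sequence is periodic with period 9.
So a_{2897} = a_{1 + ((2897-1) mod 9)} = a_8 = 8.

8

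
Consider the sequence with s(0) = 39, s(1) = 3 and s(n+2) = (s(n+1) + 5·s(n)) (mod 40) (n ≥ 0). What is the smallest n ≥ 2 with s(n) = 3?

4

s(0) = 39; s(1) = 3; s(2) = 38; s(3) = 13; s(4) = 3; s(5) = 28; s(6) = 3; s(7) = 23; s(8) = 38; s(9) = 33; s(10) = 23; s(11) = 28; s(12) = 23; s(13) = 3; s(14) = 38.
Since (s(13), s(14)) = (s(1), s(2)) = (3, 38) (two consecutive terms determine the rest), the sequence is eventually periodic: after a pre-period of length 1 it cycles with period 12.
The value 3 first appears (with n ≥ 2) at s(4).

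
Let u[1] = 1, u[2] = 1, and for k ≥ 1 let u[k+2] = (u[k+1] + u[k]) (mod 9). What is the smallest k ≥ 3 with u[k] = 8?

6

We have u[1] = 1, u[2] = 1, u[3] = 2, u[4] = 3, u[5] = 5, u[6] = 8, u[7] = 4, u[8] = 3, u[9] = 7, u[10] = 1, u[11] = 8, u[12] = 0, u[13] = 8, u[14] = 8, u[15] = 7, u[16] = 6, u[17] = 4, u[18] = 1, u[19] = 5, u[20] = 6, u[21] = 2, u[22] = 8, u[23] = 1, u[24] = 0, u[25] = 1, u[26] = 1.
Since (u[25], u[26]) = (u[1], u[2]) = (1, 1) (two consecutive terms determine the rest), the sequence is periodic with period 24.
The value 8 first appears (with k ≥ 3) at u[6].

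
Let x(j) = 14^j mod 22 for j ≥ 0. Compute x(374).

We have x(0) = 1, x(1) = 14, x(2) = 20, x(3) = 16, x(4) = 4, x(5) = 12, x(6) = 14.
Since x(6) = x(1) = 14, the sequence is eventually periodic: after a pre-period of length 1 it cycles with period 5.
For j ≥ 1, x(j) depends only on (j - 1) mod 5. (374 - 1) mod 5 = 3, so x(374) = x(4) = 4.

4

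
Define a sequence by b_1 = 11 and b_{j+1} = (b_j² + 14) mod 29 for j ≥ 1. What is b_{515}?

b_1 = 11,  b_2 = 19,  b_3 = 27,  b_4 = 18,  b_5 = 19.
Since b_5 = b_2 = 19, the sequence is eventually periodic: after a pre-period of length 1 it cycles with period 3.
For j ≥ 2, b_j depends only on (j - 2) mod 3. (515 - 2) mod 3 = 0, so b_{515} = b_2 = 19.

19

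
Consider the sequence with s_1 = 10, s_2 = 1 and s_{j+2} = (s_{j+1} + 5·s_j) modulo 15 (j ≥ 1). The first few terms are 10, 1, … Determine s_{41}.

Listing terms: s_1 = 10,  s_2 = 1,  s_3 = 6,  s_4 = 11,  s_5 = 11,  s_6 = 6,  s_7 = 1,  s_8 = 1,  s_9 = 6.
Since (s_8, s_9) = (s_2, s_3) = (1, 6) (two consecutive terms determine the rest), the sequence is eventually periodic: after a pre-period of length 1 it cycles with period 6.
For j ≥ 2, s_j depends only on (j - 2) mod 6. (41 - 2) mod 6 = 3, so s_{41} = s_5 = 11.

11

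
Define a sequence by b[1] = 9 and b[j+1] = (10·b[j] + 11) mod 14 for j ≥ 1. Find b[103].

9

Listing terms: b[1] = 9; b[2] = 3; b[3] = 13; b[4] = 1; b[5] = 7; b[6] = 11; b[7] = 9.
Since b[7] = b[1] = 9, the sequence is periodic with period 6.
(103 - 1) mod 6 = 0, so b[103] = b[1] = 9.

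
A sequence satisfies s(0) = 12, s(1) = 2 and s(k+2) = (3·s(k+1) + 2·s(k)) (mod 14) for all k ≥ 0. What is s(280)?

8

We have s(0) = 12, s(1) = 2, s(2) = 2, s(3) = 10, s(4) = 6, s(5) = 10, s(6) = 0, s(7) = 6, s(8) = 4, s(9) = 10, s(10) = 10, s(11) = 8, s(12) = 2, s(13) = 8, s(14) = 0, s(15) = 2, s(16) = 6, s(17) = 8, s(18) = 8, s(19) = 12, s(20) = 10, s(21) = 12, s(22) = 0, s(23) = 10, s(24) = 2, s(25) = 12, s(26) = 12, s(27) = 4, s(28) = 8, s(29) = 4, s(30) = 0, s(31) = 8, s(32) = 10, s(33) = 4, s(34) = 4, s(35) = 6, s(36) = 12, s(37) = 6, s(38) = 0, s(39) = 12, s(40) = 8, s(41) = 6, s(42) = 6, s(43) = 2, s(44) = 4, s(45) = 2, s(46) = 0, s(47) = 4, s(48) = 12, s(49) = 2.
Since (s(48), s(49)) = (s(0), s(1)) = (12, 2) (two consecutive terms determine the rest), the sequence is periodic with period 48.
So s(280) = s(0 + ((280-0) mod 48)) = s(40) = 8.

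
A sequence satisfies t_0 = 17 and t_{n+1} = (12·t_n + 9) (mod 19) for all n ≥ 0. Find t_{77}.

Computing terms: t_0 = 17,  t_1 = 4,  t_2 = 0,  t_3 = 9,  t_4 = 3,  t_5 = 7,  t_6 = 17.
Since t_6 = t_0 = 17, the sequence is periodic with period 6.
(77 - 0) mod 6 = 5, so t_{77} = t_5 = 7.

7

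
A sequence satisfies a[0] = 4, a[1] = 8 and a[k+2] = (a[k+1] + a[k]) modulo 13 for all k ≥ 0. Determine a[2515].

Computing terms: a[0] = 4; a[1] = 8; a[2] = 12; a[3] = 7; a[4] = 6; a[5] = 0; a[6] = 6; a[7] = 6; a[8] = 12; a[9] = 5; a[10] = 4; a[11] = 9; a[12] = 0; a[13] = 9; a[14] = 9; a[15] = 5; a[16] = 1; a[17] = 6; a[18] = 7; a[19] = 0; a[20] = 7; a[21] = 7; a[22] = 1; a[23] = 8; a[24] = 9; a[25] = 4; a[26] = 0; a[27] = 4; a[28] = 4; a[29] = 8.
The sequence repeats with period 28.
(2515 - 0) mod 28 = 23, so a[2515] = a[23] = 8.

8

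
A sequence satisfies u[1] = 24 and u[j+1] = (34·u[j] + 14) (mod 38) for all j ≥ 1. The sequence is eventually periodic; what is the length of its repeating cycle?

Listing terms: u[1] = 24; u[2] = 32; u[3] = 0; u[4] = 14; u[5] = 34; u[6] = 30; u[7] = 8; u[8] = 20; u[9] = 10; u[10] = 12; u[11] = 4; u[12] = 36; u[13] = 22; u[14] = 2; u[15] = 6; u[16] = 28; u[17] = 16; u[18] = 26; u[19] = 24.
Since u[19] = u[1] = 24, the sequence is periodic with period 18.

18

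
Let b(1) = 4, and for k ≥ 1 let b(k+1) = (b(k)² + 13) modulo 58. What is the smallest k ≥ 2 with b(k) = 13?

We have b(1) = 4; b(2) = 29; b(3) = 42; b(4) = 37; b(5) = 48; b(6) = 55; b(7) = 22; b(8) = 33; b(9) = 0; b(10) = 13; b(11) = 8; b(12) = 19; b(13) = 26; b(14) = 51; b(15) = 4.
Since b(15) = b(1) = 4, the sequence is periodic with period 14.
The value 13 first appears (with k ≥ 2) at b(10).

10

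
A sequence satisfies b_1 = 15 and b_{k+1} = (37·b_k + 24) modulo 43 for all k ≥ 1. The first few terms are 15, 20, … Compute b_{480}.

Listing terms: b_1 = 15,  b_2 = 20,  b_3 = 33,  b_4 = 41,  b_5 = 36,  b_6 = 23,  b_7 = 15.
Since b_7 = b_1 = 15, the sequence is periodic with period 6.
So b_{480} = b_{1 + ((480-1) mod 6)} = b_6 = 23.

23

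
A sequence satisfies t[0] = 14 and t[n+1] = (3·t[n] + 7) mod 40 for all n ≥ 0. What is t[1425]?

9

Computing terms: t[0] = 14; t[1] = 9; t[2] = 34; t[3] = 29; t[4] = 14.
The sequence repeats with period 4.
So t[1425] = t[0 + ((1425-0) mod 4)] = t[1] = 9.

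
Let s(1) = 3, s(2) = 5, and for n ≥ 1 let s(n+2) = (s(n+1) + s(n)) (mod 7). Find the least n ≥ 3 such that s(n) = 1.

s(1) = 3; s(2) = 5; s(3) = 1; s(4) = 6; s(5) = 0; s(6) = 6; s(7) = 6; s(8) = 5; s(9) = 4; s(10) = 2; s(11) = 6; s(12) = 1; s(13) = 0; s(14) = 1; s(15) = 1; s(16) = 2; s(17) = 3; s(18) = 5.
The sequence repeats with period 16.
The value 1 first appears (with n ≥ 3) at s(3).

3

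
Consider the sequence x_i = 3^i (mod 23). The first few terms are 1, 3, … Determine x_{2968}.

18

Listing terms: x_0 = 1; x_1 = 3; x_2 = 9; x_3 = 4; x_4 = 12; x_5 = 13; x_6 = 16; x_7 = 2; x_8 = 6; x_9 = 18; x_{10} = 8; x_{11} = 1.
Since x_{11} = x_0 = 1, the sequence is periodic with period 11.
(2968 - 0) mod 11 = 9, so x_{2968} = x_9 = 18.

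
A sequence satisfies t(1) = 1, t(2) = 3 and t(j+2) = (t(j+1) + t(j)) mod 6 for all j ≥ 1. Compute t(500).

1

t(1) = 1,  t(2) = 3,  t(3) = 4,  t(4) = 1,  t(5) = 5,  t(6) = 0,  t(7) = 5,  t(8) = 5,  t(9) = 4,  t(10) = 3,  t(11) = 1,  t(12) = 4,  t(13) = 5,  t(14) = 3,  t(15) = 2,  t(16) = 5,  t(17) = 1,  t(18) = 0,  t(19) = 1,  t(20) = 1,  t(21) = 2,  t(22) = 3,  t(23) = 5,  t(24) = 2,  t(25) = 1,  t(26) = 3.
The sequence repeats with period 24.
(500 - 1) mod 24 = 19, so t(500) = t(20) = 1.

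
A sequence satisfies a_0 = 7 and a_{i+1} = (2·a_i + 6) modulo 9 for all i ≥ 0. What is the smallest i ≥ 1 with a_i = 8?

Listing terms: a_0 = 7, a_1 = 2, a_2 = 1, a_3 = 8, a_4 = 4, a_5 = 5, a_6 = 7.
The sequence repeats with period 6.
The value 8 first appears (with i ≥ 1) at a_3.

3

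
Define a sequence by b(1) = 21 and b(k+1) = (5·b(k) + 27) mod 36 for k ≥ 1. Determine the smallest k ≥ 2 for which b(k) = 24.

2

b(1) = 21, b(2) = 24, b(3) = 3, b(4) = 6, b(5) = 21.
Since b(5) = b(1) = 21, the sequence is periodic with period 4.
The value 24 first appears (with k ≥ 2) at b(2).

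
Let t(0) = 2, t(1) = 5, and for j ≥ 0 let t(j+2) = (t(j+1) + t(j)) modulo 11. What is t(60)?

2

Computing terms: t(0) = 2; t(1) = 5; t(2) = 7; t(3) = 1; t(4) = 8; t(5) = 9; t(6) = 6; t(7) = 4; t(8) = 10; t(9) = 3; t(10) = 2; t(11) = 5.
Since (t(10), t(11)) = (t(0), t(1)) = (2, 5) (two consecutive terms determine the rest), the sequence is periodic with period 10.
(60 - 0) mod 10 = 0, so t(60) = t(0) = 2.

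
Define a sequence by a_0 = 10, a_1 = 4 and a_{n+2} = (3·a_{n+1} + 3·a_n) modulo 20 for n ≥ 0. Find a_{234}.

2

We have a_0 = 10; a_1 = 4; a_2 = 2; a_3 = 18; a_4 = 0; a_5 = 14; a_6 = 2; a_7 = 8; a_8 = 10; a_9 = 14; a_{10} = 12; a_{11} = 18; a_{12} = 10; a_{13} = 4.
The sequence repeats with period 12.
(234 - 0) mod 12 = 6, so a_{234} = a_6 = 2.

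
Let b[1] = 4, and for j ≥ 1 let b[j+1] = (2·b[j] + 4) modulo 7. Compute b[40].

4

Computing terms: b[1] = 4; b[2] = 5; b[3] = 0; b[4] = 4.
Since b[4] = b[1] = 4, the sequence is periodic with period 3.
(40 - 1) mod 3 = 0, so b[40] = b[1] = 4.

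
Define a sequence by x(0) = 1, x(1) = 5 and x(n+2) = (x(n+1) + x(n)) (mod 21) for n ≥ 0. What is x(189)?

Listing terms: x(0) = 1, x(1) = 5, x(2) = 6, x(3) = 11, x(4) = 17, x(5) = 7, x(6) = 3, x(7) = 10, x(8) = 13, x(9) = 2, x(10) = 15, x(11) = 17, x(12) = 11, x(13) = 7, x(14) = 18, x(15) = 4, x(16) = 1, x(17) = 5.
Since (x(16), x(17)) = (x(0), x(1)) = (1, 5) (two consecutive terms determine the rest), the sequence is periodic with period 16.
(189 - 0) mod 16 = 13, so x(189) = x(13) = 7.

7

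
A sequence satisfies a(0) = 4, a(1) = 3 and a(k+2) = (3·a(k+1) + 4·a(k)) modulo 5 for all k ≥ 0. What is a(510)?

Listing terms: a(0) = 4,  a(1) = 3,  a(2) = 0,  a(3) = 2,  a(4) = 1,  a(5) = 1,  a(6) = 2,  a(7) = 0,  a(8) = 3,  a(9) = 4,  a(10) = 4,  a(11) = 3.
Since (a(10), a(11)) = (a(0), a(1)) = (4, 3) (two consecutive terms determine the rest), the sequence is periodic with period 10.
(510 - 0) mod 10 = 0, so a(510) = a(0) = 4.

4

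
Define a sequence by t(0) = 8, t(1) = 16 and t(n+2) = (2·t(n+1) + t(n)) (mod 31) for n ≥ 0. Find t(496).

Listing terms: t(0) = 8,  t(1) = 16,  t(2) = 9,  t(3) = 3,  t(4) = 15,  t(5) = 2,  t(6) = 19,  t(7) = 9,  t(8) = 6,  t(9) = 21,  t(10) = 17,  t(11) = 24,  t(12) = 3,  t(13) = 30,  t(14) = 1,  t(15) = 1,  t(16) = 3,  t(17) = 7,  t(18) = 17,  t(19) = 10,  t(20) = 6,  t(21) = 22,  t(22) = 19,  t(23) = 29,  t(24) = 15,  t(25) = 28,  t(26) = 9,  t(27) = 15,  t(28) = 8,  t(29) = 0,  t(30) = 8,  t(31) = 16.
Since (t(30), t(31)) = (t(0), t(1)) = (8, 16) (two consecutive terms determine the rest), the sequence is periodic with period 30.
So t(496) = t(0 + ((496-0) mod 30)) = t(16) = 3.

3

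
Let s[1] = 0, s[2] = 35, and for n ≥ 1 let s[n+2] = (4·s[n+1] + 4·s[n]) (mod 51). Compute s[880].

s[1] = 0, s[2] = 35, s[3] = 38, s[4] = 37, s[5] = 45, s[6] = 22, s[7] = 13, s[8] = 38, s[9] = 0, s[10] = 50, s[11] = 47, s[12] = 31, s[13] = 6, s[14] = 46, s[15] = 4, s[16] = 47, s[17] = 0, s[18] = 35.
The sequence repeats with period 16.
So s[880] = s[1 + ((880-1) mod 16)] = s[16] = 47.

47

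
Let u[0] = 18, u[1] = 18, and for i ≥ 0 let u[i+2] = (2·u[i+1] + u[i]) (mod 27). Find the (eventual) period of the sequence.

8

Listing terms: u[0] = 18,  u[1] = 18,  u[2] = 0,  u[3] = 18,  u[4] = 9,  u[5] = 9,  u[6] = 0,  u[7] = 9,  u[8] = 18,  u[9] = 18.
The sequence repeats with period 8.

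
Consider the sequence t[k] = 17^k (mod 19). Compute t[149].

6

t[1] = 17, t[2] = 4, t[3] = 11, t[4] = 16, t[5] = 6, t[6] = 7, t[7] = 5, t[8] = 9, t[9] = 1, t[10] = 17.
Since t[10] = t[1] = 17, the sequence is periodic with period 9.
(149 - 1) mod 9 = 4, so t[149] = t[5] = 6.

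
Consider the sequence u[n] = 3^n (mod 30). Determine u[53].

Listing terms: u[0] = 1, u[1] = 3, u[2] = 9, u[3] = 27, u[4] = 21, u[5] = 3.
Since u[5] = u[1] = 3, the sequence is eventually periodic: after a pre-period of length 1 it cycles with period 4.
For n ≥ 1, u[n] depends only on (n - 1) mod 4. (53 - 1) mod 4 = 0, so u[53] = u[1] = 3.

3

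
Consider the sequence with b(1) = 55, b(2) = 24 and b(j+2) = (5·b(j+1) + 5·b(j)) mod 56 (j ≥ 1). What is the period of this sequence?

24

b(1) = 55,  b(2) = 24,  b(3) = 3,  b(4) = 23,  b(5) = 18,  b(6) = 37,  b(7) = 51,  b(8) = 48,  b(9) = 47,  b(10) = 27,  b(11) = 34,  b(12) = 25,  b(13) = 15,  b(14) = 32,  b(15) = 11,  b(16) = 47,  b(17) = 10,  b(18) = 5,  b(19) = 19,  b(20) = 8,  b(21) = 23,  b(22) = 43,  b(23) = 50,  b(24) = 17,  b(25) = 55,  b(26) = 24.
Since (b(25), b(26)) = (b(1), b(2)) = (55, 24) (two consecutive terms determine the rest), the sequence is periodic with period 24.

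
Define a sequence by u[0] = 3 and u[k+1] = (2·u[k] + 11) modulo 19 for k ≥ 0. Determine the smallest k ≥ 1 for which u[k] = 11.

6

u[0] = 3; u[1] = 17; u[2] = 7; u[3] = 6; u[4] = 4; u[5] = 0; u[6] = 11; u[7] = 14; u[8] = 1; u[9] = 13; u[10] = 18; u[11] = 9; u[12] = 10; u[13] = 12; u[14] = 16; u[15] = 5; u[16] = 2; u[17] = 15; u[18] = 3.
The sequence repeats with period 18.
The value 11 first appears (with k ≥ 1) at u[6].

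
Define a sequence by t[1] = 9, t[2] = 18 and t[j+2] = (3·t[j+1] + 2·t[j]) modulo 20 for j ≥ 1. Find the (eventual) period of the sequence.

24

We have t[1] = 9,  t[2] = 18,  t[3] = 12,  t[4] = 12,  t[5] = 0,  t[6] = 4,  t[7] = 12,  t[8] = 4,  t[9] = 16,  t[10] = 16,  t[11] = 0,  t[12] = 12,  t[13] = 16,  t[14] = 12,  t[15] = 8,  t[16] = 8,  t[17] = 0,  t[18] = 16,  t[19] = 8,  t[20] = 16,  t[21] = 4,  t[22] = 4,  t[23] = 0,  t[24] = 8,  t[25] = 4,  t[26] = 8,  t[27] = 12,  t[28] = 12.
Since (t[27], t[28]) = (t[3], t[4]) = (12, 12) (two consecutive terms determine the rest), the sequence is eventually periodic: after a pre-period of length 2 it cycles with period 24.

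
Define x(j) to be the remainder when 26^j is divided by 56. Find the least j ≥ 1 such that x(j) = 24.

We have x(0) = 1,  x(1) = 26,  x(2) = 4,  x(3) = 48,  x(4) = 16,  x(5) = 24,  x(6) = 8,  x(7) = 40,  x(8) = 32,  x(9) = 48.
Since x(9) = x(3) = 48, the sequence is eventually periodic: after a pre-period of length 3 it cycles with period 6.
The value 24 first appears (with j ≥ 1) at x(5).

5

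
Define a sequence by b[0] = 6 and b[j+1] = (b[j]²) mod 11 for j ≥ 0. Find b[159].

4

We have b[0] = 6,  b[1] = 3,  b[2] = 9,  b[3] = 4,  b[4] = 5,  b[5] = 3.
Since b[5] = b[1] = 3, the sequence is eventually periodic: after a pre-period of length 1 it cycles with period 4.
For j ≥ 1, b[j] depends only on (j - 1) mod 4. (159 - 1) mod 4 = 2, so b[159] = b[3] = 4.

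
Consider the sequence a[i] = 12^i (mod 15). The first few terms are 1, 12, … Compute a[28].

6

Computing terms: a[0] = 1,  a[1] = 12,  a[2] = 9,  a[3] = 3,  a[4] = 6,  a[5] = 12.
Since a[5] = a[1] = 12, the sequence is eventually periodic: after a pre-period of length 1 it cycles with period 4.
For i ≥ 1, a[i] depends only on (i - 1) mod 4. (28 - 1) mod 4 = 3, so a[28] = a[4] = 6.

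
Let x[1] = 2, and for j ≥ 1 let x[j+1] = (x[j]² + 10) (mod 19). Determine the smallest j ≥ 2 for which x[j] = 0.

x[1] = 2,  x[2] = 14,  x[3] = 16,  x[4] = 0,  x[5] = 10,  x[6] = 15,  x[7] = 7,  x[8] = 2.
The sequence repeats with period 7.
The value 0 first appears (with j ≥ 2) at x[4].

4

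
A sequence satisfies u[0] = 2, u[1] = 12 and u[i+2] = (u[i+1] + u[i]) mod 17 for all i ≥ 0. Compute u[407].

5

Computing terms: u[0] = 2, u[1] = 12, u[2] = 14, u[3] = 9, u[4] = 6, u[5] = 15, u[6] = 4, u[7] = 2, u[8] = 6, u[9] = 8, u[10] = 14, u[11] = 5, u[12] = 2, u[13] = 7, u[14] = 9, u[15] = 16, u[16] = 8, u[17] = 7, u[18] = 15, u[19] = 5, u[20] = 3, u[21] = 8, u[22] = 11, u[23] = 2, u[24] = 13, u[25] = 15, u[26] = 11, u[27] = 9, u[28] = 3, u[29] = 12, u[30] = 15, u[31] = 10, u[32] = 8, u[33] = 1, u[34] = 9, u[35] = 10, u[36] = 2, u[37] = 12.
The sequence repeats with period 36.
(407 - 0) mod 36 = 11, so u[407] = u[11] = 5.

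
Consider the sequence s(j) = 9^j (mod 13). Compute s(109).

Listing terms: s(0) = 1, s(1) = 9, s(2) = 3, s(3) = 1.
Since s(3) = s(0) = 1, the sequence is periodic with period 3.
So s(109) = s(0 + ((109-0) mod 3)) = s(1) = 9.

9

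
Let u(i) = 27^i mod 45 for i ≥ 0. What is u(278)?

u(0) = 1, u(1) = 27, u(2) = 9, u(3) = 18, u(4) = 36, u(5) = 27.
Since u(5) = u(1) = 27, the sequence is eventually periodic: after a pre-period of length 1 it cycles with period 4.
For i ≥ 1, u(i) depends only on (i - 1) mod 4. (278 - 1) mod 4 = 1, so u(278) = u(2) = 9.

9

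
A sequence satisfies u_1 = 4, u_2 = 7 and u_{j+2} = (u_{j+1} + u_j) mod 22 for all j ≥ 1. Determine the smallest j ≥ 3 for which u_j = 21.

u_1 = 4, u_2 = 7, u_3 = 11, u_4 = 18, u_5 = 7, u_6 = 3, u_7 = 10, u_8 = 13, u_9 = 1, u_{10} = 14, u_{11} = 15, u_{12} = 7, u_{13} = 0, u_{14} = 7, u_{15} = 7, u_{16} = 14, u_{17} = 21, u_{18} = 13, u_{19} = 12, u_{20} = 3, u_{21} = 15, u_{22} = 18, u_{23} = 11, u_{24} = 7, u_{25} = 18, u_{26} = 3, u_{27} = 21, u_{28} = 2, u_{29} = 1, u_{30} = 3, u_{31} = 4, u_{32} = 7.
The sequence repeats with period 30.
The value 21 first appears (with j ≥ 3) at u_{17}.

17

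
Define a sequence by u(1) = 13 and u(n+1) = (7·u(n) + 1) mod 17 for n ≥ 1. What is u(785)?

13

Listing terms: u(1) = 13, u(2) = 7, u(3) = 16, u(4) = 11, u(5) = 10, u(6) = 3, u(7) = 5, u(8) = 2, u(9) = 15, u(10) = 4, u(11) = 12, u(12) = 0, u(13) = 1, u(14) = 8, u(15) = 6, u(16) = 9, u(17) = 13.
Since u(17) = u(1) = 13, the sequence is periodic with period 16.
So u(785) = u(1 + ((785-1) mod 16)) = u(1) = 13.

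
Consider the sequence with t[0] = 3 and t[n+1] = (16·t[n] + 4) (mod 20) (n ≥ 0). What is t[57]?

16

Computing terms: t[0] = 3,  t[1] = 12,  t[2] = 16,  t[3] = 0,  t[4] = 4,  t[5] = 8,  t[6] = 12.
Since t[6] = t[1] = 12, the sequence is eventually periodic: after a pre-period of length 1 it cycles with period 5.
For n ≥ 1, t[n] depends only on (n - 1) mod 5. (57 - 1) mod 5 = 1, so t[57] = t[2] = 16.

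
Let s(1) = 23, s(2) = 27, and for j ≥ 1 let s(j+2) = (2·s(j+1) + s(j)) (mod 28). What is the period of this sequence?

s(1) = 23,  s(2) = 27,  s(3) = 21,  s(4) = 13,  s(5) = 19,  s(6) = 23,  s(7) = 9,  s(8) = 13,  s(9) = 7,  s(10) = 27,  s(11) = 5,  s(12) = 9,  s(13) = 23,  s(14) = 27.
Since (s(13), s(14)) = (s(1), s(2)) = (23, 27) (two consecutive terms determine the rest), the sequence is periodic with period 12.

12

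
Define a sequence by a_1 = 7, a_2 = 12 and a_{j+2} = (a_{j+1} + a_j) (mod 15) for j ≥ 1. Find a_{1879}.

Computing terms: a_1 = 7,  a_2 = 12,  a_3 = 4,  a_4 = 1,  a_5 = 5,  a_6 = 6,  a_7 = 11,  a_8 = 2,  a_9 = 13,  a_{10} = 0,  a_{11} = 13,  a_{12} = 13,  a_{13} = 11,  a_{14} = 9,  a_{15} = 5,  a_{16} = 14,  a_{17} = 4,  a_{18} = 3,  a_{19} = 7,  a_{20} = 10,  a_{21} = 2,  a_{22} = 12,  a_{23} = 14,  a_{24} = 11,  a_{25} = 10,  a_{26} = 6,  a_{27} = 1,  a_{28} = 7,  a_{29} = 8,  a_{30} = 0,  a_{31} = 8,  a_{32} = 8,  a_{33} = 1,  a_{34} = 9,  a_{35} = 10,  a_{36} = 4,  a_{37} = 14,  a_{38} = 3,  a_{39} = 2,  a_{40} = 5,  a_{41} = 7,  a_{42} = 12.
The sequence repeats with period 40.
(1879 - 1) mod 40 = 38, so a_{1879} = a_{39} = 2.

2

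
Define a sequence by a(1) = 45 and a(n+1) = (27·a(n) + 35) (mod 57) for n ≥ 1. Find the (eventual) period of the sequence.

6

a(1) = 45,  a(2) = 53,  a(3) = 41,  a(4) = 2,  a(5) = 32,  a(6) = 44,  a(7) = 26,  a(8) = 53.
Since a(8) = a(2) = 53, the sequence is eventually periodic: after a pre-period of length 1 it cycles with period 6.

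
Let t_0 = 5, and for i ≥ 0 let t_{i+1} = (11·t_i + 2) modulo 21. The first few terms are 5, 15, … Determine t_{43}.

t_0 = 5; t_1 = 15; t_2 = 20; t_3 = 12; t_4 = 8; t_5 = 6; t_6 = 5.
Since t_6 = t_0 = 5, the sequence is periodic with period 6.
(43 - 0) mod 6 = 1, so t_{43} = t_1 = 15.

15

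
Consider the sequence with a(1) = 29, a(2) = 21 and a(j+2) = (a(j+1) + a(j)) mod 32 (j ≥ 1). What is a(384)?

24

Listing terms: a(1) = 29, a(2) = 21, a(3) = 18, a(4) = 7, a(5) = 25, a(6) = 0, a(7) = 25, a(8) = 25, a(9) = 18, a(10) = 11, a(11) = 29, a(12) = 8, a(13) = 5, a(14) = 13, a(15) = 18, a(16) = 31, a(17) = 17, a(18) = 16, a(19) = 1, a(20) = 17, a(21) = 18, a(22) = 3, a(23) = 21, a(24) = 24, a(25) = 13, a(26) = 5, a(27) = 18, a(28) = 23, a(29) = 9, a(30) = 0, a(31) = 9, a(32) = 9, a(33) = 18, a(34) = 27, a(35) = 13, a(36) = 8, a(37) = 21, a(38) = 29, a(39) = 18, a(40) = 15, a(41) = 1, a(42) = 16, a(43) = 17, a(44) = 1, a(45) = 18, a(46) = 19, a(47) = 5, a(48) = 24, a(49) = 29, a(50) = 21.
The sequence repeats with period 48.
(384 - 1) mod 48 = 47, so a(384) = a(48) = 24.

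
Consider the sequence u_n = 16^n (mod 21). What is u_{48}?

We have u_0 = 1; u_1 = 16; u_2 = 4; u_3 = 1.
The sequence repeats with period 3.
(48 - 0) mod 3 = 0, so u_{48} = u_0 = 1.

1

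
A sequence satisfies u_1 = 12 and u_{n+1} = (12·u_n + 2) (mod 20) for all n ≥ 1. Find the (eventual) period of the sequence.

We have u_1 = 12; u_2 = 6; u_3 = 14; u_4 = 10; u_5 = 2; u_6 = 6.
Since u_6 = u_2 = 6, the sequence is eventually periodic: after a pre-period of length 1 it cycles with period 4.

4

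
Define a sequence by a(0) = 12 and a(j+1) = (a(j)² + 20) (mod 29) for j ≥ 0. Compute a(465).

7

Computing terms: a(0) = 12,  a(1) = 19,  a(2) = 4,  a(3) = 7,  a(4) = 11,  a(5) = 25,  a(6) = 7.
Since a(6) = a(3) = 7, the sequence is eventually periodic: after a pre-period of length 3 it cycles with period 3.
For j ≥ 3, a(j) depends only on (j - 3) mod 3. (465 - 3) mod 3 = 0, so a(465) = a(3) = 7.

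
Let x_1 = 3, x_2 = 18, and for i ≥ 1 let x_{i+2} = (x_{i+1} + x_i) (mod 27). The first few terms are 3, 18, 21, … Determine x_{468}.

Listing terms: x_1 = 3, x_2 = 18, x_3 = 21, x_4 = 12, x_5 = 6, x_6 = 18, x_7 = 24, x_8 = 15, x_9 = 12, x_{10} = 0, x_{11} = 12, x_{12} = 12, x_{13} = 24, x_{14} = 9, x_{15} = 6, x_{16} = 15, x_{17} = 21, x_{18} = 9, x_{19} = 3, x_{20} = 12, x_{21} = 15, x_{22} = 0, x_{23} = 15, x_{24} = 15, x_{25} = 3, x_{26} = 18.
Since (x_{25}, x_{26}) = (x_1, x_2) = (3, 18) (two consecutive terms determine the rest), the sequence is periodic with period 24.
So x_{468} = x_{1 + ((468-1) mod 24)} = x_{12} = 12.

12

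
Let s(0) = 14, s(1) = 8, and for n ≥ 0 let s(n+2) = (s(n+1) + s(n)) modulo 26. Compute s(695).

6

Computing terms: s(0) = 14, s(1) = 8, s(2) = 22, s(3) = 4, s(4) = 0, s(5) = 4, s(6) = 4, s(7) = 8, s(8) = 12, s(9) = 20, s(10) = 6, s(11) = 0, s(12) = 6, s(13) = 6, s(14) = 12, s(15) = 18, s(16) = 4, s(17) = 22, s(18) = 0, s(19) = 22, s(20) = 22, s(21) = 18, s(22) = 14, s(23) = 6, s(24) = 20, s(25) = 0, s(26) = 20, s(27) = 20, s(28) = 14, s(29) = 8.
Since (s(28), s(29)) = (s(0), s(1)) = (14, 8) (two consecutive terms determine the rest), the sequence is periodic with period 28.
So s(695) = s(0 + ((695-0) mod 28)) = s(23) = 6.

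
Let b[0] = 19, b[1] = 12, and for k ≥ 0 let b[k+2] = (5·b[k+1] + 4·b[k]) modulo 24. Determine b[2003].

8

Listing terms: b[0] = 19,  b[1] = 12,  b[2] = 16,  b[3] = 8,  b[4] = 8,  b[5] = 0,  b[6] = 8,  b[7] = 16,  b[8] = 16,  b[9] = 0,  b[10] = 16,  b[11] = 8.
Since (b[10], b[11]) = (b[2], b[3]) = (16, 8) (two consecutive terms determine the rest), the sequence is eventually periodic: after a pre-period of length 2 it cycles with period 8.
For k ≥ 2, b[k] depends only on (k - 2) mod 8. (2003 - 2) mod 8 = 1, so b[2003] = b[3] = 8.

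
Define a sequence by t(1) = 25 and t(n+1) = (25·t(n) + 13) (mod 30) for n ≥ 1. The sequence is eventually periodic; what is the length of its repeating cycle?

Listing terms: t(1) = 25; t(2) = 8; t(3) = 3; t(4) = 28; t(5) = 23; t(6) = 18; t(7) = 13; t(8) = 8.
Since t(8) = t(2) = 8, the sequence is eventually periodic: after a pre-period of length 1 it cycles with period 6.

6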